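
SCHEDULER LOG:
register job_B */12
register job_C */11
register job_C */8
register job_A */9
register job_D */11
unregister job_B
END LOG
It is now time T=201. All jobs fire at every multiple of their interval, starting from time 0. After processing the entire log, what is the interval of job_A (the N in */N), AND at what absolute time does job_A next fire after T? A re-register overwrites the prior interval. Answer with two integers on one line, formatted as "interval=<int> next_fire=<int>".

Op 1: register job_B */12 -> active={job_B:*/12}
Op 2: register job_C */11 -> active={job_B:*/12, job_C:*/11}
Op 3: register job_C */8 -> active={job_B:*/12, job_C:*/8}
Op 4: register job_A */9 -> active={job_A:*/9, job_B:*/12, job_C:*/8}
Op 5: register job_D */11 -> active={job_A:*/9, job_B:*/12, job_C:*/8, job_D:*/11}
Op 6: unregister job_B -> active={job_A:*/9, job_C:*/8, job_D:*/11}
Final interval of job_A = 9
Next fire of job_A after T=201: (201//9+1)*9 = 207

Answer: interval=9 next_fire=207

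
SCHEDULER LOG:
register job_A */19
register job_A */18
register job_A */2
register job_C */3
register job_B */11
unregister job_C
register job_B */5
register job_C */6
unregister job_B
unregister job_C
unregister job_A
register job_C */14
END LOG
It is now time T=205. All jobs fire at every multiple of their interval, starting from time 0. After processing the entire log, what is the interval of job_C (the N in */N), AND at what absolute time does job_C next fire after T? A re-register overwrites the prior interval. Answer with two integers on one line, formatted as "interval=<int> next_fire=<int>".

Answer: interval=14 next_fire=210

Derivation:
Op 1: register job_A */19 -> active={job_A:*/19}
Op 2: register job_A */18 -> active={job_A:*/18}
Op 3: register job_A */2 -> active={job_A:*/2}
Op 4: register job_C */3 -> active={job_A:*/2, job_C:*/3}
Op 5: register job_B */11 -> active={job_A:*/2, job_B:*/11, job_C:*/3}
Op 6: unregister job_C -> active={job_A:*/2, job_B:*/11}
Op 7: register job_B */5 -> active={job_A:*/2, job_B:*/5}
Op 8: register job_C */6 -> active={job_A:*/2, job_B:*/5, job_C:*/6}
Op 9: unregister job_B -> active={job_A:*/2, job_C:*/6}
Op 10: unregister job_C -> active={job_A:*/2}
Op 11: unregister job_A -> active={}
Op 12: register job_C */14 -> active={job_C:*/14}
Final interval of job_C = 14
Next fire of job_C after T=205: (205//14+1)*14 = 210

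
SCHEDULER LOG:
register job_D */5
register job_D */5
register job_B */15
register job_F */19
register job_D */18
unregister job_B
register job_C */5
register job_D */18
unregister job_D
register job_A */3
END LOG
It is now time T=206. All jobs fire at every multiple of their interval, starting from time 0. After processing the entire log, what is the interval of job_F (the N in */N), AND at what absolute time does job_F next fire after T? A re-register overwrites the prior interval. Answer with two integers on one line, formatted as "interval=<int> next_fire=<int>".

Answer: interval=19 next_fire=209

Derivation:
Op 1: register job_D */5 -> active={job_D:*/5}
Op 2: register job_D */5 -> active={job_D:*/5}
Op 3: register job_B */15 -> active={job_B:*/15, job_D:*/5}
Op 4: register job_F */19 -> active={job_B:*/15, job_D:*/5, job_F:*/19}
Op 5: register job_D */18 -> active={job_B:*/15, job_D:*/18, job_F:*/19}
Op 6: unregister job_B -> active={job_D:*/18, job_F:*/19}
Op 7: register job_C */5 -> active={job_C:*/5, job_D:*/18, job_F:*/19}
Op 8: register job_D */18 -> active={job_C:*/5, job_D:*/18, job_F:*/19}
Op 9: unregister job_D -> active={job_C:*/5, job_F:*/19}
Op 10: register job_A */3 -> active={job_A:*/3, job_C:*/5, job_F:*/19}
Final interval of job_F = 19
Next fire of job_F after T=206: (206//19+1)*19 = 209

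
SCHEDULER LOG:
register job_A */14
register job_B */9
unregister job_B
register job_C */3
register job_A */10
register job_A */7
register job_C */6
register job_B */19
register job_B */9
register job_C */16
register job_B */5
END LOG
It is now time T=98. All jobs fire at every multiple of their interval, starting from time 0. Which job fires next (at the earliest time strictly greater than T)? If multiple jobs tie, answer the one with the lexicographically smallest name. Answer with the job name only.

Op 1: register job_A */14 -> active={job_A:*/14}
Op 2: register job_B */9 -> active={job_A:*/14, job_B:*/9}
Op 3: unregister job_B -> active={job_A:*/14}
Op 4: register job_C */3 -> active={job_A:*/14, job_C:*/3}
Op 5: register job_A */10 -> active={job_A:*/10, job_C:*/3}
Op 6: register job_A */7 -> active={job_A:*/7, job_C:*/3}
Op 7: register job_C */6 -> active={job_A:*/7, job_C:*/6}
Op 8: register job_B */19 -> active={job_A:*/7, job_B:*/19, job_C:*/6}
Op 9: register job_B */9 -> active={job_A:*/7, job_B:*/9, job_C:*/6}
Op 10: register job_C */16 -> active={job_A:*/7, job_B:*/9, job_C:*/16}
Op 11: register job_B */5 -> active={job_A:*/7, job_B:*/5, job_C:*/16}
  job_A: interval 7, next fire after T=98 is 105
  job_B: interval 5, next fire after T=98 is 100
  job_C: interval 16, next fire after T=98 is 112
Earliest = 100, winner (lex tiebreak) = job_B

Answer: job_B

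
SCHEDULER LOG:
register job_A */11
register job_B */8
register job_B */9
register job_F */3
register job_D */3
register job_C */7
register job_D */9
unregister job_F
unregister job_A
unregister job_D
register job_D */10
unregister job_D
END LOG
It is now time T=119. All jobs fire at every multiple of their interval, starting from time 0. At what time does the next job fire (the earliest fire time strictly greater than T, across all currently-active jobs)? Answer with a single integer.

Op 1: register job_A */11 -> active={job_A:*/11}
Op 2: register job_B */8 -> active={job_A:*/11, job_B:*/8}
Op 3: register job_B */9 -> active={job_A:*/11, job_B:*/9}
Op 4: register job_F */3 -> active={job_A:*/11, job_B:*/9, job_F:*/3}
Op 5: register job_D */3 -> active={job_A:*/11, job_B:*/9, job_D:*/3, job_F:*/3}
Op 6: register job_C */7 -> active={job_A:*/11, job_B:*/9, job_C:*/7, job_D:*/3, job_F:*/3}
Op 7: register job_D */9 -> active={job_A:*/11, job_B:*/9, job_C:*/7, job_D:*/9, job_F:*/3}
Op 8: unregister job_F -> active={job_A:*/11, job_B:*/9, job_C:*/7, job_D:*/9}
Op 9: unregister job_A -> active={job_B:*/9, job_C:*/7, job_D:*/9}
Op 10: unregister job_D -> active={job_B:*/9, job_C:*/7}
Op 11: register job_D */10 -> active={job_B:*/9, job_C:*/7, job_D:*/10}
Op 12: unregister job_D -> active={job_B:*/9, job_C:*/7}
  job_B: interval 9, next fire after T=119 is 126
  job_C: interval 7, next fire after T=119 is 126
Earliest fire time = 126 (job job_B)

Answer: 126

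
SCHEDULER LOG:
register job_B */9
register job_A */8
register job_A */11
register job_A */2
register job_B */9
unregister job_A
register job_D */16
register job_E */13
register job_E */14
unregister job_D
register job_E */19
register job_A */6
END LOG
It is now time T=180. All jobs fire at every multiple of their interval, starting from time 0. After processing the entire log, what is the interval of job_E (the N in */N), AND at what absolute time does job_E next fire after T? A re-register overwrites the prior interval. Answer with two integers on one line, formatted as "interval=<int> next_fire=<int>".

Answer: interval=19 next_fire=190

Derivation:
Op 1: register job_B */9 -> active={job_B:*/9}
Op 2: register job_A */8 -> active={job_A:*/8, job_B:*/9}
Op 3: register job_A */11 -> active={job_A:*/11, job_B:*/9}
Op 4: register job_A */2 -> active={job_A:*/2, job_B:*/9}
Op 5: register job_B */9 -> active={job_A:*/2, job_B:*/9}
Op 6: unregister job_A -> active={job_B:*/9}
Op 7: register job_D */16 -> active={job_B:*/9, job_D:*/16}
Op 8: register job_E */13 -> active={job_B:*/9, job_D:*/16, job_E:*/13}
Op 9: register job_E */14 -> active={job_B:*/9, job_D:*/16, job_E:*/14}
Op 10: unregister job_D -> active={job_B:*/9, job_E:*/14}
Op 11: register job_E */19 -> active={job_B:*/9, job_E:*/19}
Op 12: register job_A */6 -> active={job_A:*/6, job_B:*/9, job_E:*/19}
Final interval of job_E = 19
Next fire of job_E after T=180: (180//19+1)*19 = 190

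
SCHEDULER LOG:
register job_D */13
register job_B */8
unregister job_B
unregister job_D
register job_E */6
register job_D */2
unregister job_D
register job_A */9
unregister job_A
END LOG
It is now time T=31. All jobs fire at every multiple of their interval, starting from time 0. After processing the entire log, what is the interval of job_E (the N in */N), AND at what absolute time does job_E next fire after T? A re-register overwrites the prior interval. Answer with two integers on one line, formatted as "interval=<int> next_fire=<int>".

Op 1: register job_D */13 -> active={job_D:*/13}
Op 2: register job_B */8 -> active={job_B:*/8, job_D:*/13}
Op 3: unregister job_B -> active={job_D:*/13}
Op 4: unregister job_D -> active={}
Op 5: register job_E */6 -> active={job_E:*/6}
Op 6: register job_D */2 -> active={job_D:*/2, job_E:*/6}
Op 7: unregister job_D -> active={job_E:*/6}
Op 8: register job_A */9 -> active={job_A:*/9, job_E:*/6}
Op 9: unregister job_A -> active={job_E:*/6}
Final interval of job_E = 6
Next fire of job_E after T=31: (31//6+1)*6 = 36

Answer: interval=6 next_fire=36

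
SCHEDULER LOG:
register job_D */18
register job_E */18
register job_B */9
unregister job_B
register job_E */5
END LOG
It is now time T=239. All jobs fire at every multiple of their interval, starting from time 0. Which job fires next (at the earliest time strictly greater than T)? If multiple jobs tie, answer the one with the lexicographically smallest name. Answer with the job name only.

Answer: job_E

Derivation:
Op 1: register job_D */18 -> active={job_D:*/18}
Op 2: register job_E */18 -> active={job_D:*/18, job_E:*/18}
Op 3: register job_B */9 -> active={job_B:*/9, job_D:*/18, job_E:*/18}
Op 4: unregister job_B -> active={job_D:*/18, job_E:*/18}
Op 5: register job_E */5 -> active={job_D:*/18, job_E:*/5}
  job_D: interval 18, next fire after T=239 is 252
  job_E: interval 5, next fire after T=239 is 240
Earliest = 240, winner (lex tiebreak) = job_E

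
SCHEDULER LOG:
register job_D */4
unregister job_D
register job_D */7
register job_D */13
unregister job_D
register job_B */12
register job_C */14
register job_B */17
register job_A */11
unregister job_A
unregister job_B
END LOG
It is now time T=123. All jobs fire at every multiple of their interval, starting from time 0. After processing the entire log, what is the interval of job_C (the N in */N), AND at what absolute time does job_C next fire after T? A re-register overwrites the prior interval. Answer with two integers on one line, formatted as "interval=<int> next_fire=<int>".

Answer: interval=14 next_fire=126

Derivation:
Op 1: register job_D */4 -> active={job_D:*/4}
Op 2: unregister job_D -> active={}
Op 3: register job_D */7 -> active={job_D:*/7}
Op 4: register job_D */13 -> active={job_D:*/13}
Op 5: unregister job_D -> active={}
Op 6: register job_B */12 -> active={job_B:*/12}
Op 7: register job_C */14 -> active={job_B:*/12, job_C:*/14}
Op 8: register job_B */17 -> active={job_B:*/17, job_C:*/14}
Op 9: register job_A */11 -> active={job_A:*/11, job_B:*/17, job_C:*/14}
Op 10: unregister job_A -> active={job_B:*/17, job_C:*/14}
Op 11: unregister job_B -> active={job_C:*/14}
Final interval of job_C = 14
Next fire of job_C after T=123: (123//14+1)*14 = 126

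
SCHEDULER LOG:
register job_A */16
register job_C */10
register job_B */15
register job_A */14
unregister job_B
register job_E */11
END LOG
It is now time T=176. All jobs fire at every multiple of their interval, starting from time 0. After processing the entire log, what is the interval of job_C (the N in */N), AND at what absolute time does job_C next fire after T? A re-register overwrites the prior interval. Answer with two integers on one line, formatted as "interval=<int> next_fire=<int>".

Answer: interval=10 next_fire=180

Derivation:
Op 1: register job_A */16 -> active={job_A:*/16}
Op 2: register job_C */10 -> active={job_A:*/16, job_C:*/10}
Op 3: register job_B */15 -> active={job_A:*/16, job_B:*/15, job_C:*/10}
Op 4: register job_A */14 -> active={job_A:*/14, job_B:*/15, job_C:*/10}
Op 5: unregister job_B -> active={job_A:*/14, job_C:*/10}
Op 6: register job_E */11 -> active={job_A:*/14, job_C:*/10, job_E:*/11}
Final interval of job_C = 10
Next fire of job_C after T=176: (176//10+1)*10 = 180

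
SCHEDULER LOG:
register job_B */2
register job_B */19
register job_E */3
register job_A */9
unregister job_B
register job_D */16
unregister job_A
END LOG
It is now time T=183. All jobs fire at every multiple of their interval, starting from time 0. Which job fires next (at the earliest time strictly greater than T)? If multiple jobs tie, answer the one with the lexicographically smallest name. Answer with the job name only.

Op 1: register job_B */2 -> active={job_B:*/2}
Op 2: register job_B */19 -> active={job_B:*/19}
Op 3: register job_E */3 -> active={job_B:*/19, job_E:*/3}
Op 4: register job_A */9 -> active={job_A:*/9, job_B:*/19, job_E:*/3}
Op 5: unregister job_B -> active={job_A:*/9, job_E:*/3}
Op 6: register job_D */16 -> active={job_A:*/9, job_D:*/16, job_E:*/3}
Op 7: unregister job_A -> active={job_D:*/16, job_E:*/3}
  job_D: interval 16, next fire after T=183 is 192
  job_E: interval 3, next fire after T=183 is 186
Earliest = 186, winner (lex tiebreak) = job_E

Answer: job_E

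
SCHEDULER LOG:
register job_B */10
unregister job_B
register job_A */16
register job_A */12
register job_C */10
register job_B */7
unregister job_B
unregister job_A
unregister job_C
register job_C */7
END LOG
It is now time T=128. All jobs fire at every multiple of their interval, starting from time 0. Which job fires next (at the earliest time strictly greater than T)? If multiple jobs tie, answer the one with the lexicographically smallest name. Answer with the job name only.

Answer: job_C

Derivation:
Op 1: register job_B */10 -> active={job_B:*/10}
Op 2: unregister job_B -> active={}
Op 3: register job_A */16 -> active={job_A:*/16}
Op 4: register job_A */12 -> active={job_A:*/12}
Op 5: register job_C */10 -> active={job_A:*/12, job_C:*/10}
Op 6: register job_B */7 -> active={job_A:*/12, job_B:*/7, job_C:*/10}
Op 7: unregister job_B -> active={job_A:*/12, job_C:*/10}
Op 8: unregister job_A -> active={job_C:*/10}
Op 9: unregister job_C -> active={}
Op 10: register job_C */7 -> active={job_C:*/7}
  job_C: interval 7, next fire after T=128 is 133
Earliest = 133, winner (lex tiebreak) = job_C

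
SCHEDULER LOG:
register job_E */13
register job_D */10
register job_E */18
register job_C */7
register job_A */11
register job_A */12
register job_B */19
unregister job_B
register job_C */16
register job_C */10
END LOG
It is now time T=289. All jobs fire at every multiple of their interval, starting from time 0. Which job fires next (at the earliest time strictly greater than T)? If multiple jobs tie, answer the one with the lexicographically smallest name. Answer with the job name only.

Answer: job_C

Derivation:
Op 1: register job_E */13 -> active={job_E:*/13}
Op 2: register job_D */10 -> active={job_D:*/10, job_E:*/13}
Op 3: register job_E */18 -> active={job_D:*/10, job_E:*/18}
Op 4: register job_C */7 -> active={job_C:*/7, job_D:*/10, job_E:*/18}
Op 5: register job_A */11 -> active={job_A:*/11, job_C:*/7, job_D:*/10, job_E:*/18}
Op 6: register job_A */12 -> active={job_A:*/12, job_C:*/7, job_D:*/10, job_E:*/18}
Op 7: register job_B */19 -> active={job_A:*/12, job_B:*/19, job_C:*/7, job_D:*/10, job_E:*/18}
Op 8: unregister job_B -> active={job_A:*/12, job_C:*/7, job_D:*/10, job_E:*/18}
Op 9: register job_C */16 -> active={job_A:*/12, job_C:*/16, job_D:*/10, job_E:*/18}
Op 10: register job_C */10 -> active={job_A:*/12, job_C:*/10, job_D:*/10, job_E:*/18}
  job_A: interval 12, next fire after T=289 is 300
  job_C: interval 10, next fire after T=289 is 290
  job_D: interval 10, next fire after T=289 is 290
  job_E: interval 18, next fire after T=289 is 306
Earliest = 290, winner (lex tiebreak) = job_C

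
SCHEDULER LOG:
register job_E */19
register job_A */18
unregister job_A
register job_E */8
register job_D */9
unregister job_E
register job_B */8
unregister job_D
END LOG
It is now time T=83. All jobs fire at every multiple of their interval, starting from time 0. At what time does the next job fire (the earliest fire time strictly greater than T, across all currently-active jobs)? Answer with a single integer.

Answer: 88

Derivation:
Op 1: register job_E */19 -> active={job_E:*/19}
Op 2: register job_A */18 -> active={job_A:*/18, job_E:*/19}
Op 3: unregister job_A -> active={job_E:*/19}
Op 4: register job_E */8 -> active={job_E:*/8}
Op 5: register job_D */9 -> active={job_D:*/9, job_E:*/8}
Op 6: unregister job_E -> active={job_D:*/9}
Op 7: register job_B */8 -> active={job_B:*/8, job_D:*/9}
Op 8: unregister job_D -> active={job_B:*/8}
  job_B: interval 8, next fire after T=83 is 88
Earliest fire time = 88 (job job_B)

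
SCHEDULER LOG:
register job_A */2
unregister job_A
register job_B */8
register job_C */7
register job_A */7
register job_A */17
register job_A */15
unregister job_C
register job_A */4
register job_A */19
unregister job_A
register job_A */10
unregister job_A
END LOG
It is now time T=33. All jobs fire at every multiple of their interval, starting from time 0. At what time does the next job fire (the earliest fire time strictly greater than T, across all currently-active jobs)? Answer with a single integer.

Answer: 40

Derivation:
Op 1: register job_A */2 -> active={job_A:*/2}
Op 2: unregister job_A -> active={}
Op 3: register job_B */8 -> active={job_B:*/8}
Op 4: register job_C */7 -> active={job_B:*/8, job_C:*/7}
Op 5: register job_A */7 -> active={job_A:*/7, job_B:*/8, job_C:*/7}
Op 6: register job_A */17 -> active={job_A:*/17, job_B:*/8, job_C:*/7}
Op 7: register job_A */15 -> active={job_A:*/15, job_B:*/8, job_C:*/7}
Op 8: unregister job_C -> active={job_A:*/15, job_B:*/8}
Op 9: register job_A */4 -> active={job_A:*/4, job_B:*/8}
Op 10: register job_A */19 -> active={job_A:*/19, job_B:*/8}
Op 11: unregister job_A -> active={job_B:*/8}
Op 12: register job_A */10 -> active={job_A:*/10, job_B:*/8}
Op 13: unregister job_A -> active={job_B:*/8}
  job_B: interval 8, next fire after T=33 is 40
Earliest fire time = 40 (job job_B)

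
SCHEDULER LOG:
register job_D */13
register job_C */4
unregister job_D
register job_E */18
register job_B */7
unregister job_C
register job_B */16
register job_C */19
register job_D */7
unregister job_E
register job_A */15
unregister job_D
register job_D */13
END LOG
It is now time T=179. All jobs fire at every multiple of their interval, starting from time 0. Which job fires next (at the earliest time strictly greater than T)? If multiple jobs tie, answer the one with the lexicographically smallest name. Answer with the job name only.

Answer: job_A

Derivation:
Op 1: register job_D */13 -> active={job_D:*/13}
Op 2: register job_C */4 -> active={job_C:*/4, job_D:*/13}
Op 3: unregister job_D -> active={job_C:*/4}
Op 4: register job_E */18 -> active={job_C:*/4, job_E:*/18}
Op 5: register job_B */7 -> active={job_B:*/7, job_C:*/4, job_E:*/18}
Op 6: unregister job_C -> active={job_B:*/7, job_E:*/18}
Op 7: register job_B */16 -> active={job_B:*/16, job_E:*/18}
Op 8: register job_C */19 -> active={job_B:*/16, job_C:*/19, job_E:*/18}
Op 9: register job_D */7 -> active={job_B:*/16, job_C:*/19, job_D:*/7, job_E:*/18}
Op 10: unregister job_E -> active={job_B:*/16, job_C:*/19, job_D:*/7}
Op 11: register job_A */15 -> active={job_A:*/15, job_B:*/16, job_C:*/19, job_D:*/7}
Op 12: unregister job_D -> active={job_A:*/15, job_B:*/16, job_C:*/19}
Op 13: register job_D */13 -> active={job_A:*/15, job_B:*/16, job_C:*/19, job_D:*/13}
  job_A: interval 15, next fire after T=179 is 180
  job_B: interval 16, next fire after T=179 is 192
  job_C: interval 19, next fire after T=179 is 190
  job_D: interval 13, next fire after T=179 is 182
Earliest = 180, winner (lex tiebreak) = job_A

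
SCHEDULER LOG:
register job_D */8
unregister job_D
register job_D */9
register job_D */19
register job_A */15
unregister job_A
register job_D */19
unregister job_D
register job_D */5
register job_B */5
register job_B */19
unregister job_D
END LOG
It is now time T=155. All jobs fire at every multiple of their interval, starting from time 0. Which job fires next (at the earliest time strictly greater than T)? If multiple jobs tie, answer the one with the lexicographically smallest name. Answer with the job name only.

Op 1: register job_D */8 -> active={job_D:*/8}
Op 2: unregister job_D -> active={}
Op 3: register job_D */9 -> active={job_D:*/9}
Op 4: register job_D */19 -> active={job_D:*/19}
Op 5: register job_A */15 -> active={job_A:*/15, job_D:*/19}
Op 6: unregister job_A -> active={job_D:*/19}
Op 7: register job_D */19 -> active={job_D:*/19}
Op 8: unregister job_D -> active={}
Op 9: register job_D */5 -> active={job_D:*/5}
Op 10: register job_B */5 -> active={job_B:*/5, job_D:*/5}
Op 11: register job_B */19 -> active={job_B:*/19, job_D:*/5}
Op 12: unregister job_D -> active={job_B:*/19}
  job_B: interval 19, next fire after T=155 is 171
Earliest = 171, winner (lex tiebreak) = job_B

Answer: job_B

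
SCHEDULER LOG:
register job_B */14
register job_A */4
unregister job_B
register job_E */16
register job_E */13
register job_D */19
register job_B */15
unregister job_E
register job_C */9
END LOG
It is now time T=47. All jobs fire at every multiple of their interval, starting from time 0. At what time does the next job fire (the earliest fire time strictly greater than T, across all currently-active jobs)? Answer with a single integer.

Op 1: register job_B */14 -> active={job_B:*/14}
Op 2: register job_A */4 -> active={job_A:*/4, job_B:*/14}
Op 3: unregister job_B -> active={job_A:*/4}
Op 4: register job_E */16 -> active={job_A:*/4, job_E:*/16}
Op 5: register job_E */13 -> active={job_A:*/4, job_E:*/13}
Op 6: register job_D */19 -> active={job_A:*/4, job_D:*/19, job_E:*/13}
Op 7: register job_B */15 -> active={job_A:*/4, job_B:*/15, job_D:*/19, job_E:*/13}
Op 8: unregister job_E -> active={job_A:*/4, job_B:*/15, job_D:*/19}
Op 9: register job_C */9 -> active={job_A:*/4, job_B:*/15, job_C:*/9, job_D:*/19}
  job_A: interval 4, next fire after T=47 is 48
  job_B: interval 15, next fire after T=47 is 60
  job_C: interval 9, next fire after T=47 is 54
  job_D: interval 19, next fire after T=47 is 57
Earliest fire time = 48 (job job_A)

Answer: 48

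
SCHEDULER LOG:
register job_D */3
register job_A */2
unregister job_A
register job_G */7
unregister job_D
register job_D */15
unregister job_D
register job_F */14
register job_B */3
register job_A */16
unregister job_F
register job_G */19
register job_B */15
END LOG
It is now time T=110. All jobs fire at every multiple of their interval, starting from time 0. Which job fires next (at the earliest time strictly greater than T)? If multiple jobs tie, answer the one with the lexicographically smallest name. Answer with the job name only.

Op 1: register job_D */3 -> active={job_D:*/3}
Op 2: register job_A */2 -> active={job_A:*/2, job_D:*/3}
Op 3: unregister job_A -> active={job_D:*/3}
Op 4: register job_G */7 -> active={job_D:*/3, job_G:*/7}
Op 5: unregister job_D -> active={job_G:*/7}
Op 6: register job_D */15 -> active={job_D:*/15, job_G:*/7}
Op 7: unregister job_D -> active={job_G:*/7}
Op 8: register job_F */14 -> active={job_F:*/14, job_G:*/7}
Op 9: register job_B */3 -> active={job_B:*/3, job_F:*/14, job_G:*/7}
Op 10: register job_A */16 -> active={job_A:*/16, job_B:*/3, job_F:*/14, job_G:*/7}
Op 11: unregister job_F -> active={job_A:*/16, job_B:*/3, job_G:*/7}
Op 12: register job_G */19 -> active={job_A:*/16, job_B:*/3, job_G:*/19}
Op 13: register job_B */15 -> active={job_A:*/16, job_B:*/15, job_G:*/19}
  job_A: interval 16, next fire after T=110 is 112
  job_B: interval 15, next fire after T=110 is 120
  job_G: interval 19, next fire after T=110 is 114
Earliest = 112, winner (lex tiebreak) = job_A

Answer: job_A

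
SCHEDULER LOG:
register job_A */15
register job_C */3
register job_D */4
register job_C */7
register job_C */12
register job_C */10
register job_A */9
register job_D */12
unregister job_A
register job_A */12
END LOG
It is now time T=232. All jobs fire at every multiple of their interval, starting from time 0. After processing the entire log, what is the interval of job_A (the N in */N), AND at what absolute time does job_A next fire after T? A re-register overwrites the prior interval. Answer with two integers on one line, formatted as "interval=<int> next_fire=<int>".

Op 1: register job_A */15 -> active={job_A:*/15}
Op 2: register job_C */3 -> active={job_A:*/15, job_C:*/3}
Op 3: register job_D */4 -> active={job_A:*/15, job_C:*/3, job_D:*/4}
Op 4: register job_C */7 -> active={job_A:*/15, job_C:*/7, job_D:*/4}
Op 5: register job_C */12 -> active={job_A:*/15, job_C:*/12, job_D:*/4}
Op 6: register job_C */10 -> active={job_A:*/15, job_C:*/10, job_D:*/4}
Op 7: register job_A */9 -> active={job_A:*/9, job_C:*/10, job_D:*/4}
Op 8: register job_D */12 -> active={job_A:*/9, job_C:*/10, job_D:*/12}
Op 9: unregister job_A -> active={job_C:*/10, job_D:*/12}
Op 10: register job_A */12 -> active={job_A:*/12, job_C:*/10, job_D:*/12}
Final interval of job_A = 12
Next fire of job_A after T=232: (232//12+1)*12 = 240

Answer: interval=12 next_fire=240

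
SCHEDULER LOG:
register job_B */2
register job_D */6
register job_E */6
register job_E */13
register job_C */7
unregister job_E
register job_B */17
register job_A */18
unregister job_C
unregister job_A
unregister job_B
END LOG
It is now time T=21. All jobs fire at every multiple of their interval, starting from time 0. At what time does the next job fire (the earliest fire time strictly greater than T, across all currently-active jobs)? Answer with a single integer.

Op 1: register job_B */2 -> active={job_B:*/2}
Op 2: register job_D */6 -> active={job_B:*/2, job_D:*/6}
Op 3: register job_E */6 -> active={job_B:*/2, job_D:*/6, job_E:*/6}
Op 4: register job_E */13 -> active={job_B:*/2, job_D:*/6, job_E:*/13}
Op 5: register job_C */7 -> active={job_B:*/2, job_C:*/7, job_D:*/6, job_E:*/13}
Op 6: unregister job_E -> active={job_B:*/2, job_C:*/7, job_D:*/6}
Op 7: register job_B */17 -> active={job_B:*/17, job_C:*/7, job_D:*/6}
Op 8: register job_A */18 -> active={job_A:*/18, job_B:*/17, job_C:*/7, job_D:*/6}
Op 9: unregister job_C -> active={job_A:*/18, job_B:*/17, job_D:*/6}
Op 10: unregister job_A -> active={job_B:*/17, job_D:*/6}
Op 11: unregister job_B -> active={job_D:*/6}
  job_D: interval 6, next fire after T=21 is 24
Earliest fire time = 24 (job job_D)

Answer: 24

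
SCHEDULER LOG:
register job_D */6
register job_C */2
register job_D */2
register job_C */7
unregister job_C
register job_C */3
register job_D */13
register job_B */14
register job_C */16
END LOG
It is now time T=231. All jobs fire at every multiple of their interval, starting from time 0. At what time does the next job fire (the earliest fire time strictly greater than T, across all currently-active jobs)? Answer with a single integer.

Op 1: register job_D */6 -> active={job_D:*/6}
Op 2: register job_C */2 -> active={job_C:*/2, job_D:*/6}
Op 3: register job_D */2 -> active={job_C:*/2, job_D:*/2}
Op 4: register job_C */7 -> active={job_C:*/7, job_D:*/2}
Op 5: unregister job_C -> active={job_D:*/2}
Op 6: register job_C */3 -> active={job_C:*/3, job_D:*/2}
Op 7: register job_D */13 -> active={job_C:*/3, job_D:*/13}
Op 8: register job_B */14 -> active={job_B:*/14, job_C:*/3, job_D:*/13}
Op 9: register job_C */16 -> active={job_B:*/14, job_C:*/16, job_D:*/13}
  job_B: interval 14, next fire after T=231 is 238
  job_C: interval 16, next fire after T=231 is 240
  job_D: interval 13, next fire after T=231 is 234
Earliest fire time = 234 (job job_D)

Answer: 234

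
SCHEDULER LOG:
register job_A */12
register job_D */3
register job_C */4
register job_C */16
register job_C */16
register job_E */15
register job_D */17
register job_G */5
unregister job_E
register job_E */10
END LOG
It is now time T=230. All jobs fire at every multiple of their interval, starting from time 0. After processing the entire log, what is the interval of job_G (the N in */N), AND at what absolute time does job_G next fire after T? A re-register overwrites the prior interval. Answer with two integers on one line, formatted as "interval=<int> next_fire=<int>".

Op 1: register job_A */12 -> active={job_A:*/12}
Op 2: register job_D */3 -> active={job_A:*/12, job_D:*/3}
Op 3: register job_C */4 -> active={job_A:*/12, job_C:*/4, job_D:*/3}
Op 4: register job_C */16 -> active={job_A:*/12, job_C:*/16, job_D:*/3}
Op 5: register job_C */16 -> active={job_A:*/12, job_C:*/16, job_D:*/3}
Op 6: register job_E */15 -> active={job_A:*/12, job_C:*/16, job_D:*/3, job_E:*/15}
Op 7: register job_D */17 -> active={job_A:*/12, job_C:*/16, job_D:*/17, job_E:*/15}
Op 8: register job_G */5 -> active={job_A:*/12, job_C:*/16, job_D:*/17, job_E:*/15, job_G:*/5}
Op 9: unregister job_E -> active={job_A:*/12, job_C:*/16, job_D:*/17, job_G:*/5}
Op 10: register job_E */10 -> active={job_A:*/12, job_C:*/16, job_D:*/17, job_E:*/10, job_G:*/5}
Final interval of job_G = 5
Next fire of job_G after T=230: (230//5+1)*5 = 235

Answer: interval=5 next_fire=235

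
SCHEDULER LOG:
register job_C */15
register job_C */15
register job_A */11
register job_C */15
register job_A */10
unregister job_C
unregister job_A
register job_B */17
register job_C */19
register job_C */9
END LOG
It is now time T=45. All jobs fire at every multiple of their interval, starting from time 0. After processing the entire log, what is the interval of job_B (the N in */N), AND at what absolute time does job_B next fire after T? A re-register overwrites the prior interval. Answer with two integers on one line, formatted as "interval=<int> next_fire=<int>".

Op 1: register job_C */15 -> active={job_C:*/15}
Op 2: register job_C */15 -> active={job_C:*/15}
Op 3: register job_A */11 -> active={job_A:*/11, job_C:*/15}
Op 4: register job_C */15 -> active={job_A:*/11, job_C:*/15}
Op 5: register job_A */10 -> active={job_A:*/10, job_C:*/15}
Op 6: unregister job_C -> active={job_A:*/10}
Op 7: unregister job_A -> active={}
Op 8: register job_B */17 -> active={job_B:*/17}
Op 9: register job_C */19 -> active={job_B:*/17, job_C:*/19}
Op 10: register job_C */9 -> active={job_B:*/17, job_C:*/9}
Final interval of job_B = 17
Next fire of job_B after T=45: (45//17+1)*17 = 51

Answer: interval=17 next_fire=51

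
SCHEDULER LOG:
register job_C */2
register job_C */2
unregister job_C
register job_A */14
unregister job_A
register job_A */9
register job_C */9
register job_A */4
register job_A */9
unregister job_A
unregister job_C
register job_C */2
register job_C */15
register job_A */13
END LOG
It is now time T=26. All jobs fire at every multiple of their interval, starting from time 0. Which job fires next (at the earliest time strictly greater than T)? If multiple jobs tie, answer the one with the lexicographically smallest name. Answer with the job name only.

Op 1: register job_C */2 -> active={job_C:*/2}
Op 2: register job_C */2 -> active={job_C:*/2}
Op 3: unregister job_C -> active={}
Op 4: register job_A */14 -> active={job_A:*/14}
Op 5: unregister job_A -> active={}
Op 6: register job_A */9 -> active={job_A:*/9}
Op 7: register job_C */9 -> active={job_A:*/9, job_C:*/9}
Op 8: register job_A */4 -> active={job_A:*/4, job_C:*/9}
Op 9: register job_A */9 -> active={job_A:*/9, job_C:*/9}
Op 10: unregister job_A -> active={job_C:*/9}
Op 11: unregister job_C -> active={}
Op 12: register job_C */2 -> active={job_C:*/2}
Op 13: register job_C */15 -> active={job_C:*/15}
Op 14: register job_A */13 -> active={job_A:*/13, job_C:*/15}
  job_A: interval 13, next fire after T=26 is 39
  job_C: interval 15, next fire after T=26 is 30
Earliest = 30, winner (lex tiebreak) = job_C

Answer: job_C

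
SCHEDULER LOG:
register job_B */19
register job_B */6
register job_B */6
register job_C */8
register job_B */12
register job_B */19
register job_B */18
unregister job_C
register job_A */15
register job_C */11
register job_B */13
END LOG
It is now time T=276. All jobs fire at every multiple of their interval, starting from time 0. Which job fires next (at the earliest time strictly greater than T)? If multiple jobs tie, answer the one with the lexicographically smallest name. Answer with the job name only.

Op 1: register job_B */19 -> active={job_B:*/19}
Op 2: register job_B */6 -> active={job_B:*/6}
Op 3: register job_B */6 -> active={job_B:*/6}
Op 4: register job_C */8 -> active={job_B:*/6, job_C:*/8}
Op 5: register job_B */12 -> active={job_B:*/12, job_C:*/8}
Op 6: register job_B */19 -> active={job_B:*/19, job_C:*/8}
Op 7: register job_B */18 -> active={job_B:*/18, job_C:*/8}
Op 8: unregister job_C -> active={job_B:*/18}
Op 9: register job_A */15 -> active={job_A:*/15, job_B:*/18}
Op 10: register job_C */11 -> active={job_A:*/15, job_B:*/18, job_C:*/11}
Op 11: register job_B */13 -> active={job_A:*/15, job_B:*/13, job_C:*/11}
  job_A: interval 15, next fire after T=276 is 285
  job_B: interval 13, next fire after T=276 is 286
  job_C: interval 11, next fire after T=276 is 286
Earliest = 285, winner (lex tiebreak) = job_A

Answer: job_A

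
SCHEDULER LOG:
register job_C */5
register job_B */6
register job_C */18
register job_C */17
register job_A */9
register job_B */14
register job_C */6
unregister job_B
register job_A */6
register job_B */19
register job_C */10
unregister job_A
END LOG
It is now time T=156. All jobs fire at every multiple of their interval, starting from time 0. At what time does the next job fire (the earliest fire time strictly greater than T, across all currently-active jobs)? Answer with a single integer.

Answer: 160

Derivation:
Op 1: register job_C */5 -> active={job_C:*/5}
Op 2: register job_B */6 -> active={job_B:*/6, job_C:*/5}
Op 3: register job_C */18 -> active={job_B:*/6, job_C:*/18}
Op 4: register job_C */17 -> active={job_B:*/6, job_C:*/17}
Op 5: register job_A */9 -> active={job_A:*/9, job_B:*/6, job_C:*/17}
Op 6: register job_B */14 -> active={job_A:*/9, job_B:*/14, job_C:*/17}
Op 7: register job_C */6 -> active={job_A:*/9, job_B:*/14, job_C:*/6}
Op 8: unregister job_B -> active={job_A:*/9, job_C:*/6}
Op 9: register job_A */6 -> active={job_A:*/6, job_C:*/6}
Op 10: register job_B */19 -> active={job_A:*/6, job_B:*/19, job_C:*/6}
Op 11: register job_C */10 -> active={job_A:*/6, job_B:*/19, job_C:*/10}
Op 12: unregister job_A -> active={job_B:*/19, job_C:*/10}
  job_B: interval 19, next fire after T=156 is 171
  job_C: interval 10, next fire after T=156 is 160
Earliest fire time = 160 (job job_C)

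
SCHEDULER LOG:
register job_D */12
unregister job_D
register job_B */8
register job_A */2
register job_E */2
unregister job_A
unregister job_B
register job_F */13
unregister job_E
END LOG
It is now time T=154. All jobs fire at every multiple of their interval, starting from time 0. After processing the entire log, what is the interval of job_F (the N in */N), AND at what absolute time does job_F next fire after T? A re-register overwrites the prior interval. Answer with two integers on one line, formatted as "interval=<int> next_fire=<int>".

Op 1: register job_D */12 -> active={job_D:*/12}
Op 2: unregister job_D -> active={}
Op 3: register job_B */8 -> active={job_B:*/8}
Op 4: register job_A */2 -> active={job_A:*/2, job_B:*/8}
Op 5: register job_E */2 -> active={job_A:*/2, job_B:*/8, job_E:*/2}
Op 6: unregister job_A -> active={job_B:*/8, job_E:*/2}
Op 7: unregister job_B -> active={job_E:*/2}
Op 8: register job_F */13 -> active={job_E:*/2, job_F:*/13}
Op 9: unregister job_E -> active={job_F:*/13}
Final interval of job_F = 13
Next fire of job_F after T=154: (154//13+1)*13 = 156

Answer: interval=13 next_fire=156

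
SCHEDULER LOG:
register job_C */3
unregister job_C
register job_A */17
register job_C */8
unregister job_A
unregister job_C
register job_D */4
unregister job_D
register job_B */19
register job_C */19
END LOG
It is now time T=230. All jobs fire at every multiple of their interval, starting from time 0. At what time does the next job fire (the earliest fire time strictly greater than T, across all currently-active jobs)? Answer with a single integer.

Answer: 247

Derivation:
Op 1: register job_C */3 -> active={job_C:*/3}
Op 2: unregister job_C -> active={}
Op 3: register job_A */17 -> active={job_A:*/17}
Op 4: register job_C */8 -> active={job_A:*/17, job_C:*/8}
Op 5: unregister job_A -> active={job_C:*/8}
Op 6: unregister job_C -> active={}
Op 7: register job_D */4 -> active={job_D:*/4}
Op 8: unregister job_D -> active={}
Op 9: register job_B */19 -> active={job_B:*/19}
Op 10: register job_C */19 -> active={job_B:*/19, job_C:*/19}
  job_B: interval 19, next fire after T=230 is 247
  job_C: interval 19, next fire after T=230 is 247
Earliest fire time = 247 (job job_B)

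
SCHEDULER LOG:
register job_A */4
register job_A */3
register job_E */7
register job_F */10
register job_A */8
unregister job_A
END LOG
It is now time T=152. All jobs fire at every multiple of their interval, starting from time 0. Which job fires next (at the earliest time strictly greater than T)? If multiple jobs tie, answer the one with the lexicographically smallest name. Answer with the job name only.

Op 1: register job_A */4 -> active={job_A:*/4}
Op 2: register job_A */3 -> active={job_A:*/3}
Op 3: register job_E */7 -> active={job_A:*/3, job_E:*/7}
Op 4: register job_F */10 -> active={job_A:*/3, job_E:*/7, job_F:*/10}
Op 5: register job_A */8 -> active={job_A:*/8, job_E:*/7, job_F:*/10}
Op 6: unregister job_A -> active={job_E:*/7, job_F:*/10}
  job_E: interval 7, next fire after T=152 is 154
  job_F: interval 10, next fire after T=152 is 160
Earliest = 154, winner (lex tiebreak) = job_E

Answer: job_E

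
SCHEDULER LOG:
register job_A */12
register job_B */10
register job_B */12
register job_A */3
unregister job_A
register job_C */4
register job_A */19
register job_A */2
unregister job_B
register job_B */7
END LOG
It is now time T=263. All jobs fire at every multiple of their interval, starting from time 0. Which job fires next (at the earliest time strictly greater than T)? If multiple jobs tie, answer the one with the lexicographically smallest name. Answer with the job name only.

Op 1: register job_A */12 -> active={job_A:*/12}
Op 2: register job_B */10 -> active={job_A:*/12, job_B:*/10}
Op 3: register job_B */12 -> active={job_A:*/12, job_B:*/12}
Op 4: register job_A */3 -> active={job_A:*/3, job_B:*/12}
Op 5: unregister job_A -> active={job_B:*/12}
Op 6: register job_C */4 -> active={job_B:*/12, job_C:*/4}
Op 7: register job_A */19 -> active={job_A:*/19, job_B:*/12, job_C:*/4}
Op 8: register job_A */2 -> active={job_A:*/2, job_B:*/12, job_C:*/4}
Op 9: unregister job_B -> active={job_A:*/2, job_C:*/4}
Op 10: register job_B */7 -> active={job_A:*/2, job_B:*/7, job_C:*/4}
  job_A: interval 2, next fire after T=263 is 264
  job_B: interval 7, next fire after T=263 is 266
  job_C: interval 4, next fire after T=263 is 264
Earliest = 264, winner (lex tiebreak) = job_A

Answer: job_A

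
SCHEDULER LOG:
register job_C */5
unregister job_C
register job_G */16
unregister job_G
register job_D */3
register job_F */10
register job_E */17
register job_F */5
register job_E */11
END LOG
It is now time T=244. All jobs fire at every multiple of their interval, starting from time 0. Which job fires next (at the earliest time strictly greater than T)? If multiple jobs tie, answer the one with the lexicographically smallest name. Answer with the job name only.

Op 1: register job_C */5 -> active={job_C:*/5}
Op 2: unregister job_C -> active={}
Op 3: register job_G */16 -> active={job_G:*/16}
Op 4: unregister job_G -> active={}
Op 5: register job_D */3 -> active={job_D:*/3}
Op 6: register job_F */10 -> active={job_D:*/3, job_F:*/10}
Op 7: register job_E */17 -> active={job_D:*/3, job_E:*/17, job_F:*/10}
Op 8: register job_F */5 -> active={job_D:*/3, job_E:*/17, job_F:*/5}
Op 9: register job_E */11 -> active={job_D:*/3, job_E:*/11, job_F:*/5}
  job_D: interval 3, next fire after T=244 is 246
  job_E: interval 11, next fire after T=244 is 253
  job_F: interval 5, next fire after T=244 is 245
Earliest = 245, winner (lex tiebreak) = job_F

Answer: job_F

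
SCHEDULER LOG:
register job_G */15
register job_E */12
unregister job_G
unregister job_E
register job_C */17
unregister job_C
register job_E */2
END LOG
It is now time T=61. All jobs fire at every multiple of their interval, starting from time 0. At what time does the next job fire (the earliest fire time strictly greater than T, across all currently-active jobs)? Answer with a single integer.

Op 1: register job_G */15 -> active={job_G:*/15}
Op 2: register job_E */12 -> active={job_E:*/12, job_G:*/15}
Op 3: unregister job_G -> active={job_E:*/12}
Op 4: unregister job_E -> active={}
Op 5: register job_C */17 -> active={job_C:*/17}
Op 6: unregister job_C -> active={}
Op 7: register job_E */2 -> active={job_E:*/2}
  job_E: interval 2, next fire after T=61 is 62
Earliest fire time = 62 (job job_E)

Answer: 62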